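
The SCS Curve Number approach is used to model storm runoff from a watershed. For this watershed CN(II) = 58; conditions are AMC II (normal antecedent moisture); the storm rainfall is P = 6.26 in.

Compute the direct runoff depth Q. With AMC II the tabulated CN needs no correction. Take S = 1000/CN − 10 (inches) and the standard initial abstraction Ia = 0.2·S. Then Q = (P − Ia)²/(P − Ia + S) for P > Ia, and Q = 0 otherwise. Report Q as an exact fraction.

Q = 48678529/25341650 in ≈ 1.921 in

AMC II — tabulated CN = 58 applies directly.
Max retention: S = 1000/58 − 10 = 210/29 in (≈ 7.241 in)
Initial abstraction Ia = S/5 = (210/29)/5 = 42/29 ≈ 1.448 in
P − Ia = 6.260 − 1.448 = 6977/1450 ≈ 4.812 in (> 0, runoff occurs)
Q = (6977/1450)²/((6977/1450) + 210/29) = (48678529/2102500)/(17477/1450) = 48678529/25341650 in ≈ 1.921 in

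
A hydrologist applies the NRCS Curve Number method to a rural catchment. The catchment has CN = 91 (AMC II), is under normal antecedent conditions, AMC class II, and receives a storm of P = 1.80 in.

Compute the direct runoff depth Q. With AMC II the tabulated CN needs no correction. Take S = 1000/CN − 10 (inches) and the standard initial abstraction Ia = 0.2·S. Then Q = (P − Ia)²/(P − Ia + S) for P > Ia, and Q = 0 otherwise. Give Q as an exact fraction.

Q = 59049/59605 in ≈ 0.991 in

CN(II) = 91; AMC II needs no correction.
S = 1000/91 − 10 = 90/91 in ≈ 0.989 in
Ia = 0.2·(90/91) = 18/91 in ≈ 0.198 in
Since P=1.800 > Ia=0.198: effective rainfall P−Ia = 729/455 in
Q = (729/455)²/((729/455) + 90/91) = (531441/207025)/(1179/455) = 59049/59605 in ≈ 0.991 in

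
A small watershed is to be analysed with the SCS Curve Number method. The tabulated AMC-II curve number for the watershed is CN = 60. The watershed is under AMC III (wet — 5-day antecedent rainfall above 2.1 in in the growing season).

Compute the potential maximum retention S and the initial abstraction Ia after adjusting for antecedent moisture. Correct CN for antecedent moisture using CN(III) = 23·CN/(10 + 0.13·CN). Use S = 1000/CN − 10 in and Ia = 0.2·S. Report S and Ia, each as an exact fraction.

CN(III) from CN(II)=60: (23·60)/(10 + 0.13·60) = 6900/89 ≈ 77.528
Max retention: S = 1000/(6900/89) − 10 = 200/69 in (≈ 2.899 in)
Initial abstraction Ia = S/5 = (200/69)/5 = 40/69 ≈ 0.580 in

S = 200/69 in ≈ 2.899 in; Ia = 40/69 in ≈ 0.580 in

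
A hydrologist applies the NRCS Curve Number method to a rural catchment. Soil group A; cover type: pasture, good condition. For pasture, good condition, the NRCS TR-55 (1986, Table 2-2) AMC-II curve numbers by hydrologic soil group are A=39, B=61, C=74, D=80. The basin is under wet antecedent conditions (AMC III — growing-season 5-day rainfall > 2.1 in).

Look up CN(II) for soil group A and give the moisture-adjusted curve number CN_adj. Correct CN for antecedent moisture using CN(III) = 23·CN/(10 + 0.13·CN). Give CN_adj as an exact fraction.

CN_adj = 89700/1507 ≈ 59.522

NRCS table: pasture, good condition, soil group A → CN(II) = 39
Wet (AMC III): CN(III) = 23·39/(10 + 0.13·39) = 897/(1507/100) = 89700/1507 ≈ 59.522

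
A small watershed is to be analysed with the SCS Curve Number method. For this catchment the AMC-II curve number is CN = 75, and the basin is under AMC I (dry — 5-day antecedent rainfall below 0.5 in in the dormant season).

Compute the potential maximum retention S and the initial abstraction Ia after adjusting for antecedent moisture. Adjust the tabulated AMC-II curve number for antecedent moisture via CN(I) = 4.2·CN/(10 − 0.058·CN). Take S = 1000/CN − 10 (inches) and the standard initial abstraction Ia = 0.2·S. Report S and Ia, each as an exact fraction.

S = 500/63 in ≈ 7.937 in; Ia = 100/63 in ≈ 1.587 in

Dry (AMC I): CN(I) = 4.2·75/(10 − 0.058·75) = 315/(113/20) = 6300/113 ≈ 55.752
Retention S: 1000/CN − 10 with CN=55.752 → S = 500/63 ≈ 7.937 in
Initial abstraction Ia = S/5 = (500/63)/5 = 100/63 ≈ 1.587 in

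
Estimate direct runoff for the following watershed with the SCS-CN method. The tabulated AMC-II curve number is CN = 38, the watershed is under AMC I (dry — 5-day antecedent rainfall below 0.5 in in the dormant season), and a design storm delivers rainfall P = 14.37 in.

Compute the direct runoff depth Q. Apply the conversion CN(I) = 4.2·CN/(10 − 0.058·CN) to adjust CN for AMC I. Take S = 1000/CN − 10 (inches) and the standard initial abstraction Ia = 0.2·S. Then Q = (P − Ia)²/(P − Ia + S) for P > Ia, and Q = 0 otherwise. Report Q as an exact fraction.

CN(I) from CN(II)=38: (4.2·38)/(10 − 0.058·38) = 39900/1949 ≈ 20.472
Max retention: S = 1000/(39900/1949) − 10 = 15500/399 in (≈ 38.847 in)
Ia = 0.2S: 0.2·38.847 = 7.769 in (exactly 3100/399)
Since P=14.370 > Ia=7.769: effective rainfall P−Ia = 263363/39900 in
Q: (263363/39900)² ÷ (1813363/39900) = 69360069769/72353183700 in (≈ 0.959 in)

Q = 69360069769/72353183700 in ≈ 0.959 in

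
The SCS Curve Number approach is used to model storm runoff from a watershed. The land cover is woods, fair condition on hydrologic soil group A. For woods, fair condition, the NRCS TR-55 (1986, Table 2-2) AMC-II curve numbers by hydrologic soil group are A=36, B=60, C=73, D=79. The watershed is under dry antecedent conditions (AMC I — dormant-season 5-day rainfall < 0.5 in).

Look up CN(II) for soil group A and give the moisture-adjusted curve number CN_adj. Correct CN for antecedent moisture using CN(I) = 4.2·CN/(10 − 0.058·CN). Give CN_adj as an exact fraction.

NRCS table: woods, fair condition, soil group A → CN(II) = 36
Dry (AMC I): CN(I) = 4.2·36/(10 − 0.058·36) = (756/5)/(989/125) = 18900/989 ≈ 19.110

CN_adj = 18900/989 ≈ 19.110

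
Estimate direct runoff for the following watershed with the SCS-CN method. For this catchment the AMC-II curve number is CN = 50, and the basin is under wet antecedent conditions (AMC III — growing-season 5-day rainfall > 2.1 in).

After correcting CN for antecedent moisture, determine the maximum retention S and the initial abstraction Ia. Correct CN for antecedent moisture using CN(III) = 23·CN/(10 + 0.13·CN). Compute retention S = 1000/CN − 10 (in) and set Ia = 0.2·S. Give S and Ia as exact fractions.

S = 100/23 in ≈ 4.348 in; Ia = 20/23 in ≈ 0.870 in

CN(III) from CN(II)=50: (23·50)/(10 + 0.13·50) = 2300/33 ≈ 69.697
S = 1000/(2300/33) − 10 = 100/23 in ≈ 4.348 in
Initial abstraction Ia = S/5 = (100/23)/5 = 20/23 ≈ 0.870 in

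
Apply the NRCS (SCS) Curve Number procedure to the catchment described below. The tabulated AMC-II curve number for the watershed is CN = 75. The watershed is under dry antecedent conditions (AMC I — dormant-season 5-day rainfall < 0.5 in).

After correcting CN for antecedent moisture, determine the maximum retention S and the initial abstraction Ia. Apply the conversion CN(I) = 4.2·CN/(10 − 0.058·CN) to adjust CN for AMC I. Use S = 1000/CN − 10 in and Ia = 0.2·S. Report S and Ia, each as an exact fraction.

CN(I) from CN(II)=75: (4.2·75)/(10 − 0.058·75) = 6300/113 ≈ 55.752
S = 1000/(6300/113) − 10 = 500/63 in ≈ 7.937 in
Ia = 0.2·(500/63) = 100/63 in ≈ 1.587 in

S = 500/63 in ≈ 7.937 in; Ia = 100/63 in ≈ 1.587 in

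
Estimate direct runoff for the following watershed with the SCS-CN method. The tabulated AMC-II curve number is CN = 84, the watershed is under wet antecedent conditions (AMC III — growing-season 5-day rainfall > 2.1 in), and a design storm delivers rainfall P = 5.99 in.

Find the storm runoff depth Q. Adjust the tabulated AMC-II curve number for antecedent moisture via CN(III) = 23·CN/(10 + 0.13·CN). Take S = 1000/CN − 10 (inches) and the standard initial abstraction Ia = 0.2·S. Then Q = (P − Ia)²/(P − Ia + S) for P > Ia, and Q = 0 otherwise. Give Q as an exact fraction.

Wet (AMC III): CN(III) = 23·84/(10 + 0.13·84) = 1932/(523/25) = 48300/523 ≈ 92.352
Retention S: 1000/CN − 10 with CN=92.352 → S = 400/483 ≈ 0.828 in
Ia = 0.2S: 0.2·0.828 = 0.166 in (exactly 80/483)
P − Ia = 5.990 − 0.166 = 281317/48300 ≈ 5.824 in (> 0, runoff occurs)
Q = (281317/48300)²/((281317/48300) + 400/483) = (79139254489/2332890000)/(321317/48300) = 79139254489/15519611100 in ≈ 5.099 in

Q = 79139254489/15519611100 in ≈ 5.099 in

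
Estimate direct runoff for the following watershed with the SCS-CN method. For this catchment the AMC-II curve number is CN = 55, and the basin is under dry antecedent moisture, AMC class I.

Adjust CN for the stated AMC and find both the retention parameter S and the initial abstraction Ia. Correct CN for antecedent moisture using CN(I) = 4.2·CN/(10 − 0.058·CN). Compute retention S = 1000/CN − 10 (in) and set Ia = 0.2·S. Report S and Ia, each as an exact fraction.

S = 1500/77 in ≈ 19.481 in; Ia = 300/77 in ≈ 3.896 in

Adjust CN=55 to AMC I: 4.2·55/(10 − 0.058·55) → 231 ÷ (681/100) = 7700/227 ≈ 33.921
Max retention: S = 1000/(7700/227) − 10 = 1500/77 in (≈ 19.481 in)
Ia = 0.2·(1500/77) = 300/77 in ≈ 3.896 in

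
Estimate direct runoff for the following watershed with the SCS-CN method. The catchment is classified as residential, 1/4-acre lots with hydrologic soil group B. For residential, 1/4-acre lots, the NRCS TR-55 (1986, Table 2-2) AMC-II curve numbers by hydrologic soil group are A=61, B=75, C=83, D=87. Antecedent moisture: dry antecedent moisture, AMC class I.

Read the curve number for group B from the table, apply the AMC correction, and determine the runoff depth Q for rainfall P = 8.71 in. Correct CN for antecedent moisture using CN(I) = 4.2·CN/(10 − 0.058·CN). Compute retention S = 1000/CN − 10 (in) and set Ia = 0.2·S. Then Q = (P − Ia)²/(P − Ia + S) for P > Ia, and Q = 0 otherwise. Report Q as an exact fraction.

NRCS table: residential, 1/4-acre lots, soil group B → CN(II) = 75
Adjust CN=75 to AMC I: 4.2·75/(10 − 0.058·75) → 315 ÷ (113/20) = 6300/113 ≈ 55.752
Retention S: 1000/CN − 10 with CN=55.752 → S = 500/63 ≈ 7.937 in
Ia = 0.2S: 0.2·7.937 = 1.587 in (exactly 100/63)
Excess rainfall: 8.710 − 1.587 = 7.123 in; P > Ia so Q > 0
Runoff Q = (P−Ia)²/(P−Ia+S) = (7.123)²/(7.123+7.937) = 2013586129/597699900 ≈ 3.369 in

Q = 2013586129/597699900 in ≈ 3.369 in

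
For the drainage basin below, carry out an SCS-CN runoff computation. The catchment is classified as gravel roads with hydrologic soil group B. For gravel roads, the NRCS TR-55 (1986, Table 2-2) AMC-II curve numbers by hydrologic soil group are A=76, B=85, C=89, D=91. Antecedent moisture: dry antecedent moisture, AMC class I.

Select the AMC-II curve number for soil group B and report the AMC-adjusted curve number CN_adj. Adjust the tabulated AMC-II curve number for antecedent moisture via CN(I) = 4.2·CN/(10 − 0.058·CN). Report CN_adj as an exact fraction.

CN_adj = 11900/169 ≈ 70.414

NRCS table: gravel roads, soil group B → CN(II) = 85
Adjust CN=85 to AMC I: 4.2·85/(10 − 0.058·85) → 357 ÷ (507/100) = 11900/169 ≈ 70.414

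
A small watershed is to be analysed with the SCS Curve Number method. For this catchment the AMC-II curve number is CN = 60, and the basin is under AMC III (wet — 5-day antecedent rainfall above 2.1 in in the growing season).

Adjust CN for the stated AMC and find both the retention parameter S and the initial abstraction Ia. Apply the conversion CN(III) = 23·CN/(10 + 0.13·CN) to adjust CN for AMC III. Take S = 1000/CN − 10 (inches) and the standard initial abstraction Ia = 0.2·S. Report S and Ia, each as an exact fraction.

Wet (AMC III): CN(III) = 23·60/(10 + 0.13·60) = 1380/(89/5) = 6900/89 ≈ 77.528
Max retention: S = 1000/(6900/89) − 10 = 200/69 in (≈ 2.899 in)
Initial abstraction Ia = S/5 = (200/69)/5 = 40/69 ≈ 0.580 in

S = 200/69 in ≈ 2.899 in; Ia = 40/69 in ≈ 0.580 in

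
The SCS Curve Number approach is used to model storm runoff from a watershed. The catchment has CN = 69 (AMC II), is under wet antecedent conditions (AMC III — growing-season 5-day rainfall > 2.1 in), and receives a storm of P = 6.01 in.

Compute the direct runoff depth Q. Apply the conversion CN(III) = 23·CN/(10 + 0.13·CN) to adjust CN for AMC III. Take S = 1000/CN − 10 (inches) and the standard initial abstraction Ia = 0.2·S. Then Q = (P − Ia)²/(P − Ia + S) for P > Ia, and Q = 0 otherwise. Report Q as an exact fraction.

Q = 795284053369/190723596900 in ≈ 4.170 in

CN(III) from CN(II)=69: (23·69)/(10 + 0.13·69) = 158700/1897 ≈ 83.658
S = 1000/(158700/1897) − 10 = 3100/1587 in ≈ 1.953 in
Ia = 0.2·(3100/1587) = 620/1587 in ≈ 0.391 in
Since P=6.010 > Ia=0.391: effective rainfall P−Ia = 891787/158700 in
Runoff Q = (P−Ia)²/(P−Ia+S) = (5.619)²/(5.619+1.953) = 795284053369/190723596900 ≈ 4.170 in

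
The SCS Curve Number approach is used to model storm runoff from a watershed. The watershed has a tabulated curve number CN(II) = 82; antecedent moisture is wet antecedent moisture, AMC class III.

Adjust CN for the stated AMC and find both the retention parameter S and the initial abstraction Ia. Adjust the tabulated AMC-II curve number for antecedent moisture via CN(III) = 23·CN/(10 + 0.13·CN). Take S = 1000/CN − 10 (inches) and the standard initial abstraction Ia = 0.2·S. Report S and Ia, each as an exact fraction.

Adjust CN=82 to AMC III: 23·82/(10 + 0.13·82) → 1886 ÷ (1033/50) = 94300/1033 ≈ 91.288
S = 1000/(94300/1033) − 10 = 900/943 in ≈ 0.954 in
Ia = 0.2·(900/943) = 180/943 in ≈ 0.191 in

S = 900/943 in ≈ 0.954 in; Ia = 180/943 in ≈ 0.191 in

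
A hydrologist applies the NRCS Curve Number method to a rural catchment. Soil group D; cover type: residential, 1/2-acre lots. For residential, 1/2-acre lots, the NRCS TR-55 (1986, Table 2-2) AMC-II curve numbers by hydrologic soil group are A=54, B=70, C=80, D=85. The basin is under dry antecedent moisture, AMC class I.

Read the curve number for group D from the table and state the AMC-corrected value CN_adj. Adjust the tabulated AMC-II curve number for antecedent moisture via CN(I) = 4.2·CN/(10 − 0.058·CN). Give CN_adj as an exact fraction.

NRCS table: residential, 1/2-acre lots, soil group D → CN(II) = 85
Adjust CN=85 to AMC I: 4.2·85/(10 − 0.058·85) → 357 ÷ (507/100) = 11900/169 ≈ 70.414

CN_adj = 11900/169 ≈ 70.414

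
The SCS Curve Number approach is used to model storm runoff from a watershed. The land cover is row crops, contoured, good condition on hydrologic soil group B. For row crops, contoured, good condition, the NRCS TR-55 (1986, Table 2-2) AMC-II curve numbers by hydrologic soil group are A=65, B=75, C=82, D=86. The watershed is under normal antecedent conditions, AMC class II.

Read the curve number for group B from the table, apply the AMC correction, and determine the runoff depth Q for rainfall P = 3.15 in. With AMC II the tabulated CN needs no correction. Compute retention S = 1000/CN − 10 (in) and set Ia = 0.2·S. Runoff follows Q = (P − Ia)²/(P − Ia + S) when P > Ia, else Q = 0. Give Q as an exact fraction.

Q = 22201/20940 in ≈ 1.060 in

NRCS table: row crops, contoured, good condition, soil group B → CN(II) = 75
Average conditions: CN = 75 (no AMC adjustment).
S = 1000/75 − 10 = 10/3 in ≈ 3.333 in
Ia = 0.2·(10/3) = 2/3 in ≈ 0.667 in
Excess rainfall: 3.150 − 0.667 = 2.483 in; P > Ia so Q > 0
Q: (149/60)² ÷ (349/60) = 22201/20940 in (≈ 1.060 in)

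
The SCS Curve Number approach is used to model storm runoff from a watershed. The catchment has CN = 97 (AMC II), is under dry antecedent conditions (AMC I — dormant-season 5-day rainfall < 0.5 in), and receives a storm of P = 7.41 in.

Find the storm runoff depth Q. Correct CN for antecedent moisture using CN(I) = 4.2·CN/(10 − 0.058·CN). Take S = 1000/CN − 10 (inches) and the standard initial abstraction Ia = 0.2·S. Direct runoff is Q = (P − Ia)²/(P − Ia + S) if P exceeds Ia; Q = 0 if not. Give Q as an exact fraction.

Q = 243186073321/36879138100 in ≈ 6.594 in

CN(I) from CN(II)=97: (4.2·97)/(10 − 0.058·97) = 67900/729 ≈ 93.141
S = 1000/(67900/729) − 10 = 500/679 in ≈ 0.736 in
Ia = 0.2S: 0.2·0.736 = 0.147 in (exactly 100/679)
Since P=7.410 > Ia=0.147: effective rainfall P−Ia = 493139/67900 in
Q = (493139/67900)²/((493139/67900) + 500/679) = (243186073321/4610410000)/(543139/67900) = 243186073321/36879138100 in ≈ 6.594 in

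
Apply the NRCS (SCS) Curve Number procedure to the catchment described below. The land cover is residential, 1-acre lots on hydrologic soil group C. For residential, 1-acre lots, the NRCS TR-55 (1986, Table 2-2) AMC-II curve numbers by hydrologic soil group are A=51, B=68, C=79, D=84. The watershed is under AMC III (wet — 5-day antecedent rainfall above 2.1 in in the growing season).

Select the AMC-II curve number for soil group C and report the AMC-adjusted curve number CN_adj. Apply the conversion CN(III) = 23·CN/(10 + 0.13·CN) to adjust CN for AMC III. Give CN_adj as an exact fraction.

NRCS table: residential, 1-acre lots, soil group C → CN(II) = 79
Adjust CN=79 to AMC III: 23·79/(10 + 0.13·79) → 1817 ÷ (2027/100) = 181700/2027 ≈ 89.640

CN_adj = 181700/2027 ≈ 89.640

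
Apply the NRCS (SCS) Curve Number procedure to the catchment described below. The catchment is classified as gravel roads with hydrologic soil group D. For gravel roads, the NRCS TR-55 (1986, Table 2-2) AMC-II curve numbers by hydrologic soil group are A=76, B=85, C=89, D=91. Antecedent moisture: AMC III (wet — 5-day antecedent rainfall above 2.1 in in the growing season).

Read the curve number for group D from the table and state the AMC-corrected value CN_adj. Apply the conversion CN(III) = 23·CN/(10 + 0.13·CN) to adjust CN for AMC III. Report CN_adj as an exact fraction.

NRCS table: gravel roads, soil group D → CN(II) = 91
Wet (AMC III): CN(III) = 23·91/(10 + 0.13·91) = 2093/(2183/100) = 209300/2183 ≈ 95.877

CN_adj = 209300/2183 ≈ 95.877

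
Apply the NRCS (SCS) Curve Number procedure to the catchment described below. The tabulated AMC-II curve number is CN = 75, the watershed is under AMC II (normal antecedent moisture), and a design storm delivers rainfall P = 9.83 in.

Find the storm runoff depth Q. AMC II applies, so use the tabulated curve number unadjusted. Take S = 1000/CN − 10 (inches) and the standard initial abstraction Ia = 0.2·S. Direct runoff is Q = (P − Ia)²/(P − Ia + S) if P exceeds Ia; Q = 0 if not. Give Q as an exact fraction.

Q = 7557001/1124700 in ≈ 6.719 in

Average conditions: CN = 75 (no AMC adjustment).
S = 1000/75 − 10 = 10/3 in ≈ 3.333 in
Ia = 0.2S: 0.2·3.333 = 0.667 in (exactly 2/3)
P − Ia = 9.830 − 0.667 = 2749/300 ≈ 9.163 in (> 0, runoff occurs)
Q = (2749/300)²/((2749/300) + 10/3) = (7557001/90000)/(3749/300) = 7557001/1124700 in ≈ 6.719 in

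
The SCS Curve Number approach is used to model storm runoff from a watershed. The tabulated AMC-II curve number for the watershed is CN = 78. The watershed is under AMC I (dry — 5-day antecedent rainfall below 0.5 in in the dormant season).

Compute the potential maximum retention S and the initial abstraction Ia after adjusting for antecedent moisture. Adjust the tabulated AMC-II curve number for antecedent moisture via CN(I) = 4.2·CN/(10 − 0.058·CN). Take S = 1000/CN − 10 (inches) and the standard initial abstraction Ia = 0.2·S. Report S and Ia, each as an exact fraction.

S = 5500/819 in ≈ 6.716 in; Ia = 1100/819 in ≈ 1.343 in

CN(I) from CN(II)=78: (4.2·78)/(10 − 0.058·78) = 81900/1369 ≈ 59.825
Max retention: S = 1000/(81900/1369) − 10 = 5500/819 in (≈ 6.716 in)
Ia = 0.2S: 0.2·6.716 = 1.343 in (exactly 1100/819)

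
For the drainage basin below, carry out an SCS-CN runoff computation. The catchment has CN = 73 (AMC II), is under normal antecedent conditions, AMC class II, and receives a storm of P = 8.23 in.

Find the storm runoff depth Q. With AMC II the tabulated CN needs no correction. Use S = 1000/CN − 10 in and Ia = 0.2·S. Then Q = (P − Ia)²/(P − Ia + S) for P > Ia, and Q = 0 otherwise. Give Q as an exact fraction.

AMC II — tabulated CN = 73 applies directly.
S = 1000/73 − 10 = 270/73 in ≈ 3.699 in
Ia = 0.2S: 0.2·3.699 = 0.740 in (exactly 54/73)
Since P=8.230 > Ia=0.740: effective rainfall P−Ia = 54679/7300 in
Q: (54679/7300)² ÷ (81679/7300) = 2989793041/596256700 in (≈ 5.014 in)

Q = 2989793041/596256700 in ≈ 5.014 in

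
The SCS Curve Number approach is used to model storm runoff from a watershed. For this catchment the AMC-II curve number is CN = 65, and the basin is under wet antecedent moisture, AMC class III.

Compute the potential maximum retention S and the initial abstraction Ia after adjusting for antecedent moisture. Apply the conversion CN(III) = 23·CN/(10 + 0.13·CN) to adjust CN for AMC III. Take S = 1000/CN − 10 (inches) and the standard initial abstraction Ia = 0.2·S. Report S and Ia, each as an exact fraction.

CN(III) from CN(II)=65: (23·65)/(10 + 0.13·65) = 29900/369 ≈ 81.030
S = 1000/(29900/369) − 10 = 700/299 in ≈ 2.341 in
Ia = 0.2S: 0.2·2.341 = 0.468 in (exactly 140/299)

S = 700/299 in ≈ 2.341 in; Ia = 140/299 in ≈ 0.468 in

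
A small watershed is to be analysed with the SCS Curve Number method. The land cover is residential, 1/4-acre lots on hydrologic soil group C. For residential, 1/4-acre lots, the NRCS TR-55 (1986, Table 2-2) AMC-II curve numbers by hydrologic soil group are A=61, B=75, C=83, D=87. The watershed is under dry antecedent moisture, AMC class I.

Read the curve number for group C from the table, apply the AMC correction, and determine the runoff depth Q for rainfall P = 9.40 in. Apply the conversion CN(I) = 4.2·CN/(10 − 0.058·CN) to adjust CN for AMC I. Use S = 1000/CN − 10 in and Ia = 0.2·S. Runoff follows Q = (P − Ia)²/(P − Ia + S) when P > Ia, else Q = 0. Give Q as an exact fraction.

NRCS table: residential, 1/4-acre lots, soil group C → CN(II) = 83
Adjust CN=83 to AMC I: 4.2·83/(10 − 0.058·83) → (1743/5) ÷ (2593/500) = 174300/2593 ≈ 67.219
S = 1000/(174300/2593) − 10 = 8500/1743 in ≈ 4.877 in
Initial abstraction Ia = S/5 = (8500/1743)/5 = 1700/1743 ≈ 0.975 in
P − Ia = 9.400 − 0.975 = 73421/8715 ≈ 8.425 in (> 0, runoff occurs)
Q = (73421/8715)²/((73421/8715) + 8500/1743) = (5390643241/75951225)/(115921/8715) = 5390643241/1010251515 in ≈ 5.336 in

Q = 5390643241/1010251515 in ≈ 5.336 in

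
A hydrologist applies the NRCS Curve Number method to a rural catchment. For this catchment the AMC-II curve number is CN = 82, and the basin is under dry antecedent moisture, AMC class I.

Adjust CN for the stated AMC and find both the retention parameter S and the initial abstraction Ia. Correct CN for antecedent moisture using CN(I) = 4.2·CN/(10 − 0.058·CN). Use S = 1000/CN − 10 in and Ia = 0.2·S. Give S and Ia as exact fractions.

Dry (AMC I): CN(I) = 4.2·82/(10 − 0.058·82) = (1722/5)/(1311/250) = 28700/437 ≈ 65.675
Retention S: 1000/CN − 10 with CN=65.675 → S = 1500/287 ≈ 5.226 in
Ia = 0.2S: 0.2·5.226 = 1.045 in (exactly 300/287)

S = 1500/287 in ≈ 5.226 in; Ia = 300/287 in ≈ 1.045 in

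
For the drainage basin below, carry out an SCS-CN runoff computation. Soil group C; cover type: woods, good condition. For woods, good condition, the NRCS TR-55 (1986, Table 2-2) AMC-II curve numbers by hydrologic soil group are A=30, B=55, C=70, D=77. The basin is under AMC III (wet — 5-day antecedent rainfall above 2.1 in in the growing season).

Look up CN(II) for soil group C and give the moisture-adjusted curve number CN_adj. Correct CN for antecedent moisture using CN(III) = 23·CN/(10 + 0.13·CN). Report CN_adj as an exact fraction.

NRCS table: woods, good condition, soil group C → CN(II) = 70
Adjust CN=70 to AMC III: 23·70/(10 + 0.13·70) → 1610 ÷ (191/10) = 16100/191 ≈ 84.293

CN_adj = 16100/191 ≈ 84.293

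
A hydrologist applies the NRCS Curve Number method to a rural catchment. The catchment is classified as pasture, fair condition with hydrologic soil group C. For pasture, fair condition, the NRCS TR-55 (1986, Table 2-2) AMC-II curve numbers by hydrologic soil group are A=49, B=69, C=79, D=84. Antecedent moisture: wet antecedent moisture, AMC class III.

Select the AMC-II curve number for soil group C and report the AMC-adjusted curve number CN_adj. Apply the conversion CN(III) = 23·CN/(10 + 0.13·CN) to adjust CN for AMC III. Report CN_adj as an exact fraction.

CN_adj = 181700/2027 ≈ 89.640

NRCS table: pasture, fair condition, soil group C → CN(II) = 79
Adjust CN=79 to AMC III: 23·79/(10 + 0.13·79) → 1817 ÷ (2027/100) = 181700/2027 ≈ 89.640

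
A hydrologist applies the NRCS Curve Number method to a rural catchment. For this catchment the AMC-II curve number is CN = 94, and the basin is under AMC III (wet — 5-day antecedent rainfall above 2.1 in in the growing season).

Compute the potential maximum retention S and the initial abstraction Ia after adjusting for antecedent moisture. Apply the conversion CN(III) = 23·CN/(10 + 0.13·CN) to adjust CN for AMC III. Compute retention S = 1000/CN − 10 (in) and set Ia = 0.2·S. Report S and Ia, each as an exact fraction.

Wet (AMC III): CN(III) = 23·94/(10 + 0.13·94) = 2162/(1111/50) = 108100/1111 ≈ 97.300
Retention S: 1000/CN − 10 with CN=97.300 → S = 300/1081 ≈ 0.278 in
Ia = 0.2S: 0.2·0.278 = 0.056 in (exactly 60/1081)

S = 300/1081 in ≈ 0.278 in; Ia = 60/1081 in ≈ 0.056 in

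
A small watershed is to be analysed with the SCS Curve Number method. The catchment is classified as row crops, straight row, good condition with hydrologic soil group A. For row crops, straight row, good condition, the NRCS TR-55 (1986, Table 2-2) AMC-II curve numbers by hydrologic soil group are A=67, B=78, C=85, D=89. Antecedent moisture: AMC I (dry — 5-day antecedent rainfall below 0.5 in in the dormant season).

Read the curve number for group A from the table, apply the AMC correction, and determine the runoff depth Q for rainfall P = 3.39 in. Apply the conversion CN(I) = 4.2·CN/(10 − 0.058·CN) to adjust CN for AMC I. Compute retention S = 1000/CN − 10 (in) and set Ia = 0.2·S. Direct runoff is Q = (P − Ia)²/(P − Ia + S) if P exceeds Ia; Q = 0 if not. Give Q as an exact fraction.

Q = 2400118081/28092677900 in ≈ 0.085 in

NRCS table: row crops, straight row, good condition, soil group A → CN(II) = 67
CN(I) from CN(II)=67: (4.2·67)/(10 − 0.058·67) = 46900/1019 ≈ 46.026
Max retention: S = 1000/(46900/1019) − 10 = 5500/469 in (≈ 11.727 in)
Ia = 0.2S: 0.2·11.727 = 2.345 in (exactly 1100/469)
Excess rainfall: 3.390 − 2.345 = 1.045 in; P > Ia so Q > 0
Q: (48991/46900)² ÷ (598991/46900) = 2400118081/28092677900 in (≈ 0.085 in)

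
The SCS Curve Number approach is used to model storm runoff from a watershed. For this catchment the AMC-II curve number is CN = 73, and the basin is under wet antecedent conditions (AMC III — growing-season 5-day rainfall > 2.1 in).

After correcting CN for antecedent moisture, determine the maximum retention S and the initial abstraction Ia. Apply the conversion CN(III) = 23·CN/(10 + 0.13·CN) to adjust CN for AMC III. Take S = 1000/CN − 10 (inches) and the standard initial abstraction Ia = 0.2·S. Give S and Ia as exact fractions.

Adjust CN=73 to AMC III: 23·73/(10 + 0.13·73) → 1679 ÷ (1949/100) = 167900/1949 ≈ 86.147
S = 1000/(167900/1949) − 10 = 2700/1679 in ≈ 1.608 in
Ia = 0.2·(2700/1679) = 540/1679 in ≈ 0.322 in

S = 2700/1679 in ≈ 1.608 in; Ia = 540/1679 in ≈ 0.322 in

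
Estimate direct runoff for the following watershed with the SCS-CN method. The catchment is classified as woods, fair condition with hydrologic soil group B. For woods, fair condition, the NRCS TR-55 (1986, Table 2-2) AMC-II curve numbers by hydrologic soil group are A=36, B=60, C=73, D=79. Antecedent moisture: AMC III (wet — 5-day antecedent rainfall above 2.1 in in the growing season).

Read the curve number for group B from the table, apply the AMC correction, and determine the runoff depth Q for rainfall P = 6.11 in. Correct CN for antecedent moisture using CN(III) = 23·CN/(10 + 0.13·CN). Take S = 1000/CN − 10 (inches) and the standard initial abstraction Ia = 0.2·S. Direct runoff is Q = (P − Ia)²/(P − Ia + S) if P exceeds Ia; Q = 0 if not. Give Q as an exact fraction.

NRCS table: woods, fair condition, soil group B → CN(II) = 60
Adjust CN=60 to AMC III: 23·60/(10 + 0.13·60) → 1380 ÷ (89/5) = 6900/89 ≈ 77.528
Max retention: S = 1000/(6900/89) − 10 = 200/69 in (≈ 2.899 in)
Initial abstraction Ia = S/5 = (200/69)/5 = 40/69 ≈ 0.580 in
Excess rainfall: 6.110 − 0.580 = 5.530 in; P > Ia so Q > 0
Q: (38159/6900)² ÷ (58159/6900) = 1456109281/401297100 in (≈ 3.629 in)

Q = 1456109281/401297100 in ≈ 3.629 in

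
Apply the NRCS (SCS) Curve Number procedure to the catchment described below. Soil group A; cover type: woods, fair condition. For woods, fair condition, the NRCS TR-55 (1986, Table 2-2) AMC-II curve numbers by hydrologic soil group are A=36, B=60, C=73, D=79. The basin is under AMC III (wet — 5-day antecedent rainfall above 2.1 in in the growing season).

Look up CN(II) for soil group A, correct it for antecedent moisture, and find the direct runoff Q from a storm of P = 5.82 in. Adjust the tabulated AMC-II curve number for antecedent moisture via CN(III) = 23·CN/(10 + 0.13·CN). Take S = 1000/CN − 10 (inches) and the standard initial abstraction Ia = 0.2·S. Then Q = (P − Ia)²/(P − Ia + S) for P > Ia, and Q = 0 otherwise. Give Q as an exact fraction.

Q = 1956912169/1285852950 in ≈ 1.522 in

NRCS table: woods, fair condition, soil group A → CN(II) = 36
Adjust CN=36 to AMC III: 23·36/(10 + 0.13·36) → 828 ÷ (367/25) = 20700/367 ≈ 56.403
S = 1000/(20700/367) − 10 = 1600/207 in ≈ 7.729 in
Initial abstraction Ia = S/5 = (1600/207)/5 = 320/207 ≈ 1.546 in
Excess rainfall: 5.820 − 1.546 = 4.274 in; P > Ia so Q > 0
Q = (44237/10350)²/((44237/10350) + 1600/207) = (1956912169/107122500)/(124237/10350) = 1956912169/1285852950 in ≈ 1.522 in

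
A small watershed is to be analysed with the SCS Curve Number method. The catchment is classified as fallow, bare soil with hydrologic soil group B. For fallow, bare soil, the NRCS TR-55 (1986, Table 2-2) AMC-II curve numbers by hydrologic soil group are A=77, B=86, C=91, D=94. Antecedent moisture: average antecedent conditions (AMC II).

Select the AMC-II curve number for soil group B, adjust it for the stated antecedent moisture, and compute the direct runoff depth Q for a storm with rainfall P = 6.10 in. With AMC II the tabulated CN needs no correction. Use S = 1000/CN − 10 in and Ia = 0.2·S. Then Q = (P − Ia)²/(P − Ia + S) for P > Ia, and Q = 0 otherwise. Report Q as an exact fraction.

Q = 6165289/1368690 in ≈ 4.505 in

NRCS table: fallow, bare soil, soil group B → CN(II) = 86
AMC II — tabulated CN = 86 applies directly.
Max retention: S = 1000/86 − 10 = 70/43 in (≈ 1.628 in)
Initial abstraction Ia = S/5 = (70/43)/5 = 14/43 ≈ 0.326 in
P − Ia = 6.100 − 0.326 = 2483/430 ≈ 5.774 in (> 0, runoff occurs)
Q: (2483/430)² ÷ (3183/430) = 6165289/1368690 in (≈ 4.505 in)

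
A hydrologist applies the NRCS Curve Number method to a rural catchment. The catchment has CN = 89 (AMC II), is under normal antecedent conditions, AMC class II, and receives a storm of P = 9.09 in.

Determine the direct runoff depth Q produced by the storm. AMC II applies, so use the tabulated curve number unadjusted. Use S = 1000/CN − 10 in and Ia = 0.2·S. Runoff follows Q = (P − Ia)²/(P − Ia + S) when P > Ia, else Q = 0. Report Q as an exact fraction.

CN(II) = 89; AMC II needs no correction.
Max retention: S = 1000/89 − 10 = 110/89 in (≈ 1.236 in)
Ia = 0.2S: 0.2·1.236 = 0.247 in (exactly 22/89)
Excess rainfall: 9.090 − 0.247 = 8.843 in; P > Ia so Q > 0
Runoff Q = (P−Ia)²/(P−Ia+S) = (8.843)²/(8.843+1.236) = 6193847401/798338900 ≈ 7.758 in

Q = 6193847401/798338900 in ≈ 7.758 in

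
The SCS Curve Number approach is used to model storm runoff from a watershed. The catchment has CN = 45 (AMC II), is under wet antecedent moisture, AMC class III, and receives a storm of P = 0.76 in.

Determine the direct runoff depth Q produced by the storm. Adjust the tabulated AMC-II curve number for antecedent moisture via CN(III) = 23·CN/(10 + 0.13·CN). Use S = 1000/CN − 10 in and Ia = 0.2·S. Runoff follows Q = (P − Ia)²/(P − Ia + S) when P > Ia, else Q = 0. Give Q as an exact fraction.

CN(III) from CN(II)=45: (23·45)/(10 + 0.13·45) = 20700/317 ≈ 65.300
S = 1000/(20700/317) − 10 = 1100/207 in ≈ 5.314 in
Ia = 0.2S: 0.2·5.314 = 1.063 in (exactly 220/207)
P = 0.760 ≤ Ia = 1.063 in: entire storm abstracted, Q = 0.

Q = 0 in ≈ 0.000 in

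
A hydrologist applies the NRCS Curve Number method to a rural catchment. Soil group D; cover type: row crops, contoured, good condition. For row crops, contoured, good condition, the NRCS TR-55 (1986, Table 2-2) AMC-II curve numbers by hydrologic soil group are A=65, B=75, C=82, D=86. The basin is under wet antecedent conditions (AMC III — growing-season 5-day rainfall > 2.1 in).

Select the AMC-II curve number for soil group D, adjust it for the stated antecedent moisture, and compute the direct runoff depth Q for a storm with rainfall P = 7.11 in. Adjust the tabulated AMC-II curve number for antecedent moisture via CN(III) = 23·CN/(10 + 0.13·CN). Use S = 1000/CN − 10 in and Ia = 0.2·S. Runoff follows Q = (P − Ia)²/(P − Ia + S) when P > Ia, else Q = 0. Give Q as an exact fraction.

NRCS table: row crops, contoured, good condition, soil group D → CN(II) = 86
CN(III) from CN(II)=86: (23·86)/(10 + 0.13·86) = 98900/1059 ≈ 93.390
S = 1000/(98900/1059) − 10 = 700/989 in ≈ 0.708 in
Initial abstraction Ia = S/5 = (700/989)/5 = 140/989 ≈ 0.142 in
P − Ia = 7.110 − 0.142 = 689179/98900 ≈ 6.968 in (> 0, runoff occurs)
Runoff Q = (P−Ia)²/(P−Ia+S) = (6.968)²/(6.968+0.708) = 474967694041/75082803100 ≈ 6.326 in

Q = 474967694041/75082803100 in ≈ 6.326 in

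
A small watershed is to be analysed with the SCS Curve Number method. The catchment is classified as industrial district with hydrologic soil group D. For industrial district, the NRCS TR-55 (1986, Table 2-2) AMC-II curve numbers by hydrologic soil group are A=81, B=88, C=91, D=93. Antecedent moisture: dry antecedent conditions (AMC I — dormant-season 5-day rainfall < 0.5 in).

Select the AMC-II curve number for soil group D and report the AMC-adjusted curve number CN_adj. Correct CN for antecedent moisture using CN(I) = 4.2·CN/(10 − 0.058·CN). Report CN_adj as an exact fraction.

CN_adj = 27900/329 ≈ 84.802

NRCS table: industrial district, soil group D → CN(II) = 93
CN(I) from CN(II)=93: (4.2·93)/(10 − 0.058·93) = 27900/329 ≈ 84.802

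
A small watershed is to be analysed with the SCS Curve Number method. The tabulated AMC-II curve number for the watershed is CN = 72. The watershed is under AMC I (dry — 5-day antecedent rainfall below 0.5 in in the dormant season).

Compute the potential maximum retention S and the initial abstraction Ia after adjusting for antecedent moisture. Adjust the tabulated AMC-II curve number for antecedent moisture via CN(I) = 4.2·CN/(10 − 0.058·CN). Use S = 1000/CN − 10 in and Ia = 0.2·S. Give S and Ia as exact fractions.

CN(I) from CN(II)=72: (4.2·72)/(10 − 0.058·72) = 675/13 ≈ 51.923
Retention S: 1000/CN − 10 with CN=51.923 → S = 250/27 ≈ 9.259 in
Initial abstraction Ia = S/5 = (250/27)/5 = 50/27 ≈ 1.852 in

S = 250/27 in ≈ 9.259 in; Ia = 50/27 in ≈ 1.852 in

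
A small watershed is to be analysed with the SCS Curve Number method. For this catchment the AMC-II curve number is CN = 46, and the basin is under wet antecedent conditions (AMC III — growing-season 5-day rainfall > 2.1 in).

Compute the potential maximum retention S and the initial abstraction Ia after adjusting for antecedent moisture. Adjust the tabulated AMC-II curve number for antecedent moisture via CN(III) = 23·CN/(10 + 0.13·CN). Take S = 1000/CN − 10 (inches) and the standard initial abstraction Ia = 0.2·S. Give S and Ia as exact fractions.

S = 2700/529 in ≈ 5.104 in; Ia = 540/529 in ≈ 1.021 in

Adjust CN=46 to AMC III: 23·46/(10 + 0.13·46) → 1058 ÷ (799/50) = 52900/799 ≈ 66.208
Retention S: 1000/CN − 10 with CN=66.208 → S = 2700/529 ≈ 5.104 in
Ia = 0.2S: 0.2·5.104 = 1.021 in (exactly 540/529)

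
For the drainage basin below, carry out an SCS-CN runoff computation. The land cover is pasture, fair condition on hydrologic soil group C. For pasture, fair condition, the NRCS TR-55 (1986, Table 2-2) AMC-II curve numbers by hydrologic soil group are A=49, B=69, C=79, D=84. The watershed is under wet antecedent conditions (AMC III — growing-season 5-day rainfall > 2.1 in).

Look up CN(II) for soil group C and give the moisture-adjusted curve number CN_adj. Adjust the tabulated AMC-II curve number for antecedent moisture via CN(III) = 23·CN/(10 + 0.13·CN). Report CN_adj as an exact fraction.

NRCS table: pasture, fair condition, soil group C → CN(II) = 79
CN(III) from CN(II)=79: (23·79)/(10 + 0.13·79) = 181700/2027 ≈ 89.640

CN_adj = 181700/2027 ≈ 89.640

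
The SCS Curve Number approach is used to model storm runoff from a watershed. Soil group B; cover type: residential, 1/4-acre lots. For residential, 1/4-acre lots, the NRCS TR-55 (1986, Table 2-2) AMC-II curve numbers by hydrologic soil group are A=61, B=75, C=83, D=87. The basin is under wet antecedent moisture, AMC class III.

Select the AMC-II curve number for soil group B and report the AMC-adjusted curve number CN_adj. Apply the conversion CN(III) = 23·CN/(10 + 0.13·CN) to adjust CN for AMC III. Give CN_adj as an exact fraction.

NRCS table: residential, 1/4-acre lots, soil group B → CN(II) = 75
CN(III) from CN(II)=75: (23·75)/(10 + 0.13·75) = 6900/79 ≈ 87.342

CN_adj = 6900/79 ≈ 87.342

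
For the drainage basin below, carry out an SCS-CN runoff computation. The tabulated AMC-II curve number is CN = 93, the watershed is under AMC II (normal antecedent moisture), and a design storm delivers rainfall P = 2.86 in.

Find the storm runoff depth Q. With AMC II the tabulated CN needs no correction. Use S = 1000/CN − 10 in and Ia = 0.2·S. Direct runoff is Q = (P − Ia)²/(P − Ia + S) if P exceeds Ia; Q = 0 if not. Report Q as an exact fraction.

Average conditions: CN = 93 (no AMC adjustment).
S = 1000/93 − 10 = 70/93 in ≈ 0.753 in
Initial abstraction Ia = S/5 = (70/93)/5 = 14/93 ≈ 0.151 in
Excess rainfall: 2.860 − 0.151 = 2.709 in; P > Ia so Q > 0
Runoff Q = (P−Ia)²/(P−Ia+S) = (2.709)²/(2.709+0.753) = 158734801/74860350 ≈ 2.120 in

Q = 158734801/74860350 in ≈ 2.120 in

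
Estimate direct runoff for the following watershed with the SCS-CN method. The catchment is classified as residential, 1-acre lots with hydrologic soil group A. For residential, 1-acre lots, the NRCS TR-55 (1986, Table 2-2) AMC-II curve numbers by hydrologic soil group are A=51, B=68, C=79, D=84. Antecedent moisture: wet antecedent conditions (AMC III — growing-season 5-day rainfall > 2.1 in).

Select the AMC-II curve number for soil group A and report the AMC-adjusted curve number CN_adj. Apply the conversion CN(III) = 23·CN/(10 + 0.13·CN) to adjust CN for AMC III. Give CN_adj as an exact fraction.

CN_adj = 117300/1663 ≈ 70.535

NRCS table: residential, 1-acre lots, soil group A → CN(II) = 51
CN(III) from CN(II)=51: (23·51)/(10 + 0.13·51) = 117300/1663 ≈ 70.535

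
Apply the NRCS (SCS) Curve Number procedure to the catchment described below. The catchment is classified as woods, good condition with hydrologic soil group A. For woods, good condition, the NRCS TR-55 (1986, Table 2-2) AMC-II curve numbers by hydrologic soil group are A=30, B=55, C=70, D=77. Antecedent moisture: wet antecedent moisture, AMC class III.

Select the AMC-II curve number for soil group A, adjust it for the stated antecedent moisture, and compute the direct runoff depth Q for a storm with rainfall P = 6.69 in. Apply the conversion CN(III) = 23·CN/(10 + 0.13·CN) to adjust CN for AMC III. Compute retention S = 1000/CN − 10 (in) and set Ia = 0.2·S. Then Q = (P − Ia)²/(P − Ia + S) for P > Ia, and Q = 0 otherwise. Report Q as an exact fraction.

Q = 1034329921/704910900 in ≈ 1.467 in

NRCS table: woods, good condition, soil group A → CN(II) = 30
CN(III) from CN(II)=30: (23·30)/(10 + 0.13·30) = 6900/139 ≈ 49.640
Retention S: 1000/CN − 10 with CN=49.640 → S = 700/69 ≈ 10.145 in
Initial abstraction Ia = S/5 = (700/69)/5 = 140/69 ≈ 2.029 in
Since P=6.690 > Ia=2.029: effective rainfall P−Ia = 32161/6900 in
Q = (32161/6900)²/((32161/6900) + 700/69) = (1034329921/47610000)/(102161/6900) = 1034329921/704910900 in ≈ 1.467 in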